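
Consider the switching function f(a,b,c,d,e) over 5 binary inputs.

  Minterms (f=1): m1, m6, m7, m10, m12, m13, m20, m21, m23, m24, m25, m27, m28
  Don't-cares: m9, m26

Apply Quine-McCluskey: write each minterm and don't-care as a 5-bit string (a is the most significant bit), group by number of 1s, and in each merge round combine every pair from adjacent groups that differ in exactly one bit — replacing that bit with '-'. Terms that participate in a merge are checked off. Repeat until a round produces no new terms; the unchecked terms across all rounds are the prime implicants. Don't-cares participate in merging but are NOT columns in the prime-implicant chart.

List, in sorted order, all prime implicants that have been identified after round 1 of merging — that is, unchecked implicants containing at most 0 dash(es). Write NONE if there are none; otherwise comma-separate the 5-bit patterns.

NONE

size-2^0 implicants → 00001(✓)  00110(✓)  00111(✓)  01001(✓)  01010(✓)  01100(✓)  01101(✓)  10100(✓)  10101(✓)  10111(✓)  11000(✓)  11001(✓)  11010(✓)  11011(✓)  11100(✓)
size-2^1 implicants → -0111  -1001  -1010  -1100  0-001  0011-  01-01  0110-  1-100  101-1  1010-  11-00  110-0(✓)  110-1(✓)  1100-(✓)  1101-(✓)
size-2^2 implicants → 110--
Unchecked terms (primes): -0111, -1001, -1010, -1100, 0-001, 0011-, 01-01, 0110-, 1-100, 101-1, 1010-, 11-00, 110--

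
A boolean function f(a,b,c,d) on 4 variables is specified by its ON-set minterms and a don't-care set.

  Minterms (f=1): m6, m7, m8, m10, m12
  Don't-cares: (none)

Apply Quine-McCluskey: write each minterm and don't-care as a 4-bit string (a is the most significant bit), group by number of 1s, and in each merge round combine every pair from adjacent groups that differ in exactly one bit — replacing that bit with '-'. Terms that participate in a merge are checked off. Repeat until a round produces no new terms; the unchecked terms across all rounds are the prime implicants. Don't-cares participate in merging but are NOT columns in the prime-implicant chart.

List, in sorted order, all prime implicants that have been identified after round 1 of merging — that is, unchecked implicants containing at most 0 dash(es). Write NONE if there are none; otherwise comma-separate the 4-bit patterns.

Round 0: 0110✓ 0111✓ 1000✓ 1010✓ 1100✓
Round 1: 011- 1-00 10-0
PIs = {011-, 1-00, 10-0}

NONE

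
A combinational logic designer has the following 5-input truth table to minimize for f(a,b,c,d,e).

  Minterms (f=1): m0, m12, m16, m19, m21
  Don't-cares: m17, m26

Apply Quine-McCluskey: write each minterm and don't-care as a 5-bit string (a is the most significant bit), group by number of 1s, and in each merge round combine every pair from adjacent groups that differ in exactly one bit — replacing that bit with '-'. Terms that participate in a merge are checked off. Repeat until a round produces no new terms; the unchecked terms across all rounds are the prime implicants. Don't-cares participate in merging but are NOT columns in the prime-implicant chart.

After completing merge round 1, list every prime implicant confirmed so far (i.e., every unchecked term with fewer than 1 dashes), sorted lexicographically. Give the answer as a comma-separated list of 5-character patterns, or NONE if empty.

01100, 11010

Round 0: 00000✓ 01100 10000✓ 10001✓ 10011✓ 10101✓ 11010
Round 1: -0000 10-01 100-1 1000-
PIs = {-0000, 01100, 10-01, 100-1, 1000-, 11010}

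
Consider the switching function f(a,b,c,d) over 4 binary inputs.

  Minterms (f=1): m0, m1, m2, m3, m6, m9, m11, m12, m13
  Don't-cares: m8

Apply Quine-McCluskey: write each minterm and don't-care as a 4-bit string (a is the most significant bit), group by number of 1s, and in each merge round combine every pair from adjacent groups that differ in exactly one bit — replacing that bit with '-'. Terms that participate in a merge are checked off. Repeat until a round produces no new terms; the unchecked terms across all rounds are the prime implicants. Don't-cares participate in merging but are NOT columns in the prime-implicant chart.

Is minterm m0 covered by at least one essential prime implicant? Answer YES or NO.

Round 0: 0000✓ 0001✓ 0010✓ 0011✓ 0110✓ 1000✓ 1001✓ 1011✓ 1100✓ 1101✓
Round 1: -000✓ -001✓ -011✓ 0-10 00-0✓ 00-1✓ 000-✓ 001-✓ 1-00✓ 1-01✓ 10-1✓ 100-✓ 110-✓
Round 2: -0-1 -00- 00-- 1-0-
PIs = {-0-1, -00-, 0-10, 00--, 1-0-}
Coverage chart:
  m0: -00-,00--
  m1: -0-1,-00-,00--
  m2: 0-10,00--
  m3: -0-1,00--
  m6: 0-10 ←essential
  m9: -0-1,-00-,1-0-
  m11: -0-1 ←essential
  m12: 1-0- ←essential
  m13: 1-0- ←essential
Essential: -0-1, 0-10, 1-0-

NO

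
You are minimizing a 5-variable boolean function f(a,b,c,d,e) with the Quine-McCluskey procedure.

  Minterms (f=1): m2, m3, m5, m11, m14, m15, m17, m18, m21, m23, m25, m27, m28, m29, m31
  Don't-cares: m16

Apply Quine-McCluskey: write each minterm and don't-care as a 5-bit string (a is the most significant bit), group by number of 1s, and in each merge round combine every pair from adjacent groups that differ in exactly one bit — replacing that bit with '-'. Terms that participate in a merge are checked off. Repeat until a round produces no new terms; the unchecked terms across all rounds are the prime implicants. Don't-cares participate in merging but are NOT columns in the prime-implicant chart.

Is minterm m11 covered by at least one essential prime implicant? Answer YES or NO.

NO

[col 0] 00010*, 00011*, 00101*, 01011*, 01110*, 01111*, 10000*, 10001*, 10010*, 10101*, 10111*, 11001*, 11011*, 11100*, 11101*, 11111*
[col 1] -0010, -0101, -1011*, -1111*, 0-011, 0001-, 01-11*, 0111-, 1-001*, 1-101*, 1-111*, 10-01*, 100-0, 1000-, 101-1*, 11-01*, 11-11*, 110-1*, 111-1*, 1110-
[col 2] -1-11, 1--01, 1-1-1, 11--1
Prime implicants: -0010, -0101, -1-11, 0-011, 0001-, 0111-, 1--01, 1-1-1, 100-0, 1000-, 11--1, 1110-
PI chart (minterm → PIs covering it):
  2 | -0010,0001-
  3 | 0-011,0001-
  5 | -0101  (sole → essential)
  11 | -1-11,0-011
  14 | 0111-  (sole → essential)
  15 | -1-11,0111-
  17 | 1--01,1000-
  18 | -0010,100-0
  21 | -0101,1--01,1-1-1
  23 | 1-1-1  (sole → essential)
  25 | 1--01,11--1
  27 | -1-11,11--1
  28 | 1110-  (sole → essential)
  29 | 1--01,1-1-1,11--1,1110-
  31 | -1-11,1-1-1,11--1
Essential prime implicants: -0101, 0111-, 1-1-1, 1110-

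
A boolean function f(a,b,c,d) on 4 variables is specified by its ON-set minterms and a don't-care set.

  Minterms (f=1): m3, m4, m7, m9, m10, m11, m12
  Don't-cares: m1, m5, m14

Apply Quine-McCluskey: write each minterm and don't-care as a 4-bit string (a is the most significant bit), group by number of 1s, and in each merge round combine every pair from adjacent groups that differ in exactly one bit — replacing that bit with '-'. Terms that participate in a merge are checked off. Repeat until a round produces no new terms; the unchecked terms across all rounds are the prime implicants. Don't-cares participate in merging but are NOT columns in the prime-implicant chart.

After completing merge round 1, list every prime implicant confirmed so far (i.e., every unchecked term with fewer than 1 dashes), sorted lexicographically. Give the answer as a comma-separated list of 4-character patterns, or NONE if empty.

NONE

Round 0: 0001✓ 0011✓ 0100✓ 0101✓ 0111✓ 1001✓ 1010✓ 1011✓ 1100✓ 1110✓
Round 1: -001✓ -011✓ -100 0-01✓ 0-11✓ 00-1✓ 01-1✓ 010- 1-10 10-1✓ 101- 11-0
Round 2: -0-1 0--1
PIs = {-0-1, -100, 0--1, 010-, 1-10, 101-, 11-0}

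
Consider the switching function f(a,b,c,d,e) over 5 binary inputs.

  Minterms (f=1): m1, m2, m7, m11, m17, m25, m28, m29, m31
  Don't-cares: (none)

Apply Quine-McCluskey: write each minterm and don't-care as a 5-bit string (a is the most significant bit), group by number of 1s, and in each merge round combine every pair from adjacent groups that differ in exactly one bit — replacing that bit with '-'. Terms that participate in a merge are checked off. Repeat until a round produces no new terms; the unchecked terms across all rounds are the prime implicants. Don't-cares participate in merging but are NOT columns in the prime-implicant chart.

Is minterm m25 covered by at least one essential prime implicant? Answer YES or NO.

NO

[col 0] 00001*, 00010, 00111, 01011, 10001*, 11001*, 11100*, 11101*, 11111*
[col 1] -0001, 1-001, 11-01, 111-1, 1110-
Prime implicants: -0001, 00010, 00111, 01011, 1-001, 11-01, 111-1, 1110-
PI chart (minterm → PIs covering it):
  1 | -0001  (sole → essential)
  2 | 00010  (sole → essential)
  7 | 00111  (sole → essential)
  11 | 01011  (sole → essential)
  17 | -0001,1-001
  25 | 1-001,11-01
  28 | 1110-  (sole → essential)
  29 | 11-01,111-1,1110-
  31 | 111-1  (sole → essential)
Essential prime implicants: -0001, 00010, 00111, 01011, 111-1, 1110-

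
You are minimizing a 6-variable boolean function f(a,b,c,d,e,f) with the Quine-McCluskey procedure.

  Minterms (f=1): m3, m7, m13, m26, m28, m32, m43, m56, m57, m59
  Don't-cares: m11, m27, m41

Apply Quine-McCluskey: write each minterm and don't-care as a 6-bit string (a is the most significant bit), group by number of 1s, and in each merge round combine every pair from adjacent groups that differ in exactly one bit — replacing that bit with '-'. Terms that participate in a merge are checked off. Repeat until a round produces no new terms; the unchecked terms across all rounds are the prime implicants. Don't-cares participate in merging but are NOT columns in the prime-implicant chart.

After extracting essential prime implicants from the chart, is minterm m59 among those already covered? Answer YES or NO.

size-2^0 implicants → 000011(✓)  000111(✓)  001011(✓)  001101  011010(✓)  011011(✓)  011100  100000  101001(✓)  101011(✓)  111000(✓)  111001(✓)  111011(✓)
size-2^1 implicants → -01011(✓)  -11011(✓)  0-1011(✓)  00-011  000-11  01101-  1-1001(✓)  1-1011(✓)  1010-1(✓)  1110-1(✓)  11100-
size-2^2 implicants → --1011  1-10-1
Unchecked terms (primes): --1011, 00-011, 000-11, 001101, 01101-, 011100, 1-10-1, 100000, 11100-
Minterm coverage:
  m3 ⊆ 00-011,000-11
  m7 ⊆ 000-11 [E]
  m13 ⊆ 001101 [E]
  m26 ⊆ 01101- [E]
  m28 ⊆ 011100 [E]
  m32 ⊆ 100000 [E]
  m43 ⊆ --1011,1-10-1
  m56 ⊆ 11100- [E]
  m57 ⊆ 1-10-1,11100-
  m59 ⊆ --1011,1-10-1
E = {000-11, 001101, 01101-, 011100, 100000, 11100-}

NO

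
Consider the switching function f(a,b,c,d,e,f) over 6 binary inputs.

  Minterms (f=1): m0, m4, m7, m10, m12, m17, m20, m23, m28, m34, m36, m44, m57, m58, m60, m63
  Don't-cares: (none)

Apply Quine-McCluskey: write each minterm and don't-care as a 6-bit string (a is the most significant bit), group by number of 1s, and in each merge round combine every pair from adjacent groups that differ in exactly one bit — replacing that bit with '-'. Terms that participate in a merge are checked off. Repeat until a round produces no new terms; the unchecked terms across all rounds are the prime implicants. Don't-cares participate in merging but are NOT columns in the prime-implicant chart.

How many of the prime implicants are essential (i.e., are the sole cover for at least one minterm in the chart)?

11

[col 0] 000000*, 000100*, 000111*, 001010, 001100*, 010001, 010100*, 010111*, 011100*, 100010, 100100*, 101100*, 111001, 111010, 111100*, 111111
[col 1] -00100*, -01100*, -11100*, 0-0100*, 0-0111, 0-1100*, 00-100*, 000-00, 01-100*, 1-1100*, 10-100*
[col 2] --1100, -0-100, 0--100
Prime implicants: --1100, -0-100, 0--100, 0-0111, 000-00, 001010, 010001, 100010, 111001, 111010, 111111
PI chart (minterm → PIs covering it):
  0 | 000-00  (sole → essential)
  4 | -0-100,0--100,000-00
  7 | 0-0111  (sole → essential)
  10 | 001010  (sole → essential)
  12 | --1100,-0-100,0--100
  17 | 010001  (sole → essential)
  20 | 0--100  (sole → essential)
  23 | 0-0111  (sole → essential)
  28 | --1100,0--100
  34 | 100010  (sole → essential)
  36 | -0-100  (sole → essential)
  44 | --1100,-0-100
  57 | 111001  (sole → essential)
  58 | 111010  (sole → essential)
  60 | --1100  (sole → essential)
  63 | 111111  (sole → essential)
Essential prime implicants: --1100, -0-100, 0--100, 0-0111, 000-00, 001010, 010001, 100010, 111001, 111010, 111111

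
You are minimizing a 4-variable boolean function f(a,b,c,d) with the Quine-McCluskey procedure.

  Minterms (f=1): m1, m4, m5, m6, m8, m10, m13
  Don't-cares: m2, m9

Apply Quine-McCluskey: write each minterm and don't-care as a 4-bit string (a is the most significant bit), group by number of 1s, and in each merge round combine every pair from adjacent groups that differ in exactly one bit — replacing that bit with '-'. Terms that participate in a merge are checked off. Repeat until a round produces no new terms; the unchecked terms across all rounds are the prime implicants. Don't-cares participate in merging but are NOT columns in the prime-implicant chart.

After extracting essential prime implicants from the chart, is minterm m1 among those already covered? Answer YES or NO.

[col 0] 0001*, 0010*, 0100*, 0101*, 0110*, 1000*, 1001*, 1010*, 1101*
[col 1] -001*, -010, -101*, 0-01*, 0-10, 01-0, 010-, 1-01*, 10-0, 100-
[col 2] --01
Prime implicants: --01, -010, 0-10, 01-0, 010-, 10-0, 100-
PI chart (minterm → PIs covering it):
  1 | --01  (sole → essential)
  4 | 01-0,010-
  5 | --01,010-
  6 | 0-10,01-0
  8 | 10-0,100-
  10 | -010,10-0
  13 | --01  (sole → essential)
Essential prime implicants: --01

YES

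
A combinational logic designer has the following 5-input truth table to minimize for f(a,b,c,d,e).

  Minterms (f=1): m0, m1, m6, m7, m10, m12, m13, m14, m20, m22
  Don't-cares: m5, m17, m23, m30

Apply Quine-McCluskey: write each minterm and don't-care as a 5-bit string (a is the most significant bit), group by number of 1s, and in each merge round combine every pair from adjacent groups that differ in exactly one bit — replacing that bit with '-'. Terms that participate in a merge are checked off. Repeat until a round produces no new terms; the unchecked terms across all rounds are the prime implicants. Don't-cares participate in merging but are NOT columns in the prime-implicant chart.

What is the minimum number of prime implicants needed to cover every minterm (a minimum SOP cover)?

Round 0: 00000✓ 00001✓ 00101✓ 00110✓ 00111✓ 01010✓ 01100✓ 01101✓ 01110✓ 10001✓ 10100✓ 10110✓ 10111✓ 11110✓
Round 1: -0001 -0110✓ -0111✓ -1110✓ 0-101 0-110✓ 00-01 0000- 001-1 0011-✓ 01-10 011-0 0110- 1-110✓ 101-0 1011-✓
Round 2: --110 -011-
PIs = {--110, -0001, -011-, 0-101, 00-01, 0000-, 001-1, 01-10, 011-0, 0110-, 101-0}
Coverage chart:
  m0: 0000- ←essential
  m1: -0001,00-01,0000-
  m6: --110,-011-
  m7: -011-,001-1
  m10: 01-10 ←essential
  m12: 011-0,0110-
  m13: 0-101,0110-
  m14: --110,01-10,011-0
  m20: 101-0 ←essential
  m22: --110,-011-,101-0
Essential: 0000-, 01-10, 101-0
Petrick residual → -011-, 0110-
Min cover (5 terms): b'cd + a'b'c'd' + a'bde' + a'bcd' + ab'ce'

5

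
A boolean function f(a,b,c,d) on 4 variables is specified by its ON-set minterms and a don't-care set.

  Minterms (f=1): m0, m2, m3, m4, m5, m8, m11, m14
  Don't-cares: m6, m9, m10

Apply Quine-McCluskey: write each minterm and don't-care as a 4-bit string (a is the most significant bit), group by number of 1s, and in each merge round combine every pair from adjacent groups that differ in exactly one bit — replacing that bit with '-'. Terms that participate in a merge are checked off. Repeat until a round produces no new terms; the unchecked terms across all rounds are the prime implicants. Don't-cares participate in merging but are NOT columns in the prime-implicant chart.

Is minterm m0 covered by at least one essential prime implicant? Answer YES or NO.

NO

Round 0: 0000✓ 0010✓ 0011✓ 0100✓ 0101✓ 0110✓ 1000✓ 1001✓ 1010✓ 1011✓ 1110✓
Round 1: -000✓ -010✓ -011✓ -110✓ 0-00✓ 0-10✓ 00-0✓ 001-✓ 01-0✓ 010- 1-10✓ 10-0✓ 10-1✓ 100-✓ 101-✓
Round 2: --10 -0-0 -01- 0--0 10--
PIs = {--10, -0-0, -01-, 0--0, 010-, 10--}
Coverage chart:
  m0: -0-0,0--0
  m2: --10,-0-0,-01-,0--0
  m3: -01- ←essential
  m4: 0--0,010-
  m5: 010- ←essential
  m8: -0-0,10--
  m11: -01-,10--
  m14: --10 ←essential
Essential: --10, -01-, 010-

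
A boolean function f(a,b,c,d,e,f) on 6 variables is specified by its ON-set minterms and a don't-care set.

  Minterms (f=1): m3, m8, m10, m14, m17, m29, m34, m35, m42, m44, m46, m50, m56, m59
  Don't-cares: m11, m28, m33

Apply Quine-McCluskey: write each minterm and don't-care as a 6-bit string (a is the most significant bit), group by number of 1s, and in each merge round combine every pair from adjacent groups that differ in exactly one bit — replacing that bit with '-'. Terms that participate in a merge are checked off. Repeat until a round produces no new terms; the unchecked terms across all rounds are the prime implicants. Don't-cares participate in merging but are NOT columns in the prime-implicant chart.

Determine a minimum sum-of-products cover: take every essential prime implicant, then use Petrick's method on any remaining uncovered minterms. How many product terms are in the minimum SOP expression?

[col 0] 000011*, 001000*, 001010*, 001011*, 001110*, 010001, 011100*, 011101*, 100001*, 100010*, 100011*, 101010*, 101100*, 101110*, 110010*, 111000, 111011
[col 1] -00011, -01010*, -01110*, 00-011, 001-10*, 0010-0, 00101-, 01110-, 1-0010, 10-010, 1000-1, 10001-, 101-10*, 1011-0
[col 2] -01-10
Prime implicants: -00011, -01-10, 00-011, 0010-0, 00101-, 010001, 01110-, 1-0010, 10-010, 1000-1, 10001-, 1011-0, 111000, 111011
PI chart (minterm → PIs covering it):
  3 | -00011,00-011
  8 | 0010-0  (sole → essential)
  10 | -01-10,0010-0,00101-
  14 | -01-10  (sole → essential)
  17 | 010001  (sole → essential)
  29 | 01110-  (sole → essential)
  34 | 1-0010,10-010,10001-
  35 | -00011,1000-1,10001-
  42 | -01-10,10-010
  44 | 1011-0  (sole → essential)
  46 | -01-10,1011-0
  50 | 1-0010  (sole → essential)
  56 | 111000  (sole → essential)
  59 | 111011  (sole → essential)
Essential prime implicants: -01-10, 0010-0, 010001, 01110-, 1-0010, 1011-0, 111000, 111011
Petrick residual → -00011
Minimum SOP uses 9 PIs: b'c'd'ef + b'cef' + a'b'cd'f' + a'bc'd'e'f + a'bcde' + ac'd'ef' + ab'cdf' + abcd'e'f' + abcd'ef

9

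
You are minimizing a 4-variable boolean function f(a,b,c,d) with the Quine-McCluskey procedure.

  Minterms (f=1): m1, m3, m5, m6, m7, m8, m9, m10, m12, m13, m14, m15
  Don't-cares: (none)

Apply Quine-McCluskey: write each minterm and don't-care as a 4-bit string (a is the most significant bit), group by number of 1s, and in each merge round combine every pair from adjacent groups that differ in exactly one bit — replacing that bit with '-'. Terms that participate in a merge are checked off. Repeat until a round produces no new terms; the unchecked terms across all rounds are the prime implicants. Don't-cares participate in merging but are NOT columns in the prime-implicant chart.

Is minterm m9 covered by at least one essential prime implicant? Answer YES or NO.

size-2^0 implicants → 0001(✓)  0011(✓)  0101(✓)  0110(✓)  0111(✓)  1000(✓)  1001(✓)  1010(✓)  1100(✓)  1101(✓)  1110(✓)  1111(✓)
size-2^1 implicants → -001(✓)  -101(✓)  -110(✓)  -111(✓)  0-01(✓)  0-11(✓)  00-1(✓)  01-1(✓)  011-(✓)  1-00(✓)  1-01(✓)  1-10(✓)  10-0(✓)  100-(✓)  11-0(✓)  11-1(✓)  110-(✓)  111-(✓)
size-2^2 implicants → --01  -1-1  -11-  0--1  1--0  1-0-  11--
Unchecked terms (primes): --01, -1-1, -11-, 0--1, 1--0, 1-0-, 11--
Minterm coverage:
  m1 ⊆ --01,0--1
  m3 ⊆ 0--1 [E]
  m5 ⊆ --01,-1-1,0--1
  m6 ⊆ -11- [E]
  m7 ⊆ -1-1,-11-,0--1
  m8 ⊆ 1--0,1-0-
  m9 ⊆ --01,1-0-
  m10 ⊆ 1--0 [E]
  m12 ⊆ 1--0,1-0-,11--
  m13 ⊆ --01,-1-1,1-0-,11--
  m14 ⊆ -11-,1--0,11--
  m15 ⊆ -1-1,-11-,11--
E = {-11-, 0--1, 1--0}

NO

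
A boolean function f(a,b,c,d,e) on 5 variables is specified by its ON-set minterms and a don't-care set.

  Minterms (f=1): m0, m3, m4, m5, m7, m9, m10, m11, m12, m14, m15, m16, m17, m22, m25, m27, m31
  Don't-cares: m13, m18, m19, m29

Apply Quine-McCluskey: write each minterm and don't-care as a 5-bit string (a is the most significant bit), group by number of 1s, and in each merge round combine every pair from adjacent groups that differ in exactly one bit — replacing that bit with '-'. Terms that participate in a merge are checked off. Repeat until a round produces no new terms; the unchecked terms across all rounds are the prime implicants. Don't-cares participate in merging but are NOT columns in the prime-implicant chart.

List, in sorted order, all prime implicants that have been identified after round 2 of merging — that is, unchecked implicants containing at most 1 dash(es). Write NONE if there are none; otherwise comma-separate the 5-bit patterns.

[col 0] 00000*, 00011*, 00100*, 00101*, 00111*, 01001*, 01010*, 01011*, 01100*, 01101*, 01110*, 01111*, 10000*, 10001*, 10010*, 10011*, 10110*, 11001*, 11011*, 11101*, 11111*
[col 1] -0000, -0011*, -1001*, -1011*, -1101*, -1111*, 0-011*, 0-100*, 0-101*, 0-111*, 00-00, 00-11*, 001-1*, 0010-*, 01-01*, 01-10*, 01-11*, 010-1*, 0101-*, 011-0*, 011-1*, 0110-*, 0111-*, 1-001*, 1-011*, 10-10, 100-0*, 100-1*, 1000-*, 1001-*, 11-01*, 11-11*, 110-1*, 111-1*
[col 2] --011, -1-01*, -1-11*, -10-1*, -11-1*, 0--11, 0-1-1, 0-10-, 01--1*, 01-1-, 011--, 1-0-1, 100--, 11--1*
[col 3] -1--1
Prime implicants: --011, -0000, -1--1, 0--11, 0-1-1, 0-10-, 00-00, 01-1-, 011--, 1-0-1, 10-10, 100--

-0000, 00-00, 10-10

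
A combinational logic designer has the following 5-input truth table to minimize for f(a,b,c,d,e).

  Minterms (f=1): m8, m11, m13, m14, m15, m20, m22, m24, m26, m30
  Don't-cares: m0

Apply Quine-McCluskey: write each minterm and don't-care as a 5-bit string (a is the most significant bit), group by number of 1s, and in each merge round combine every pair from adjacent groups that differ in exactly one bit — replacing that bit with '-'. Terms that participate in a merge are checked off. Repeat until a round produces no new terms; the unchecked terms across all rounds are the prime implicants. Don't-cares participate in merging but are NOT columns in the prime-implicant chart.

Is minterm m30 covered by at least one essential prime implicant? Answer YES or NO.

[col 0] 00000*, 01000*, 01011*, 01101*, 01110*, 01111*, 10100*, 10110*, 11000*, 11010*, 11110*
[col 1] -1000, -1110, 0-000, 01-11, 011-1, 0111-, 1-110, 101-0, 11-10, 110-0
Prime implicants: -1000, -1110, 0-000, 01-11, 011-1, 0111-, 1-110, 101-0, 11-10, 110-0
PI chart (minterm → PIs covering it):
  8 | -1000,0-000
  11 | 01-11  (sole → essential)
  13 | 011-1  (sole → essential)
  14 | -1110,0111-
  15 | 01-11,011-1,0111-
  20 | 101-0  (sole → essential)
  22 | 1-110,101-0
  24 | -1000,110-0
  26 | 11-10,110-0
  30 | -1110,1-110,11-10
Essential prime implicants: 01-11, 011-1, 101-0

NO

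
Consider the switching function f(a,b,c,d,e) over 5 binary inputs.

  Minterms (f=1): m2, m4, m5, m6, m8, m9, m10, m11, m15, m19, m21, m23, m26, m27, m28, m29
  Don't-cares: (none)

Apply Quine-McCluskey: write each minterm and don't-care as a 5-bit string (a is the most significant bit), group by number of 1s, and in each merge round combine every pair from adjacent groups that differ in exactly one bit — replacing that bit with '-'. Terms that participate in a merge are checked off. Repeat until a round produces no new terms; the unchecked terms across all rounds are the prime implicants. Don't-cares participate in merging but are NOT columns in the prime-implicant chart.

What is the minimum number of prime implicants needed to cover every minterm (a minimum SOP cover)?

8

Round 0: 00010✓ 00100✓ 00101✓ 00110✓ 01000✓ 01001✓ 01010✓ 01011✓ 01111✓ 10011✓ 10101✓ 10111✓ 11010✓ 11011✓ 11100✓ 11101✓
Round 1: -0101 -1010✓ -1011✓ 0-010 00-10 001-0 0010- 01-11 010-0✓ 010-1✓ 0100-✓ 0101-✓ 1-011 1-101 10-11 101-1 1101-✓ 1110-
Round 2: -101- 010--
PIs = {-0101, -101-, 0-010, 00-10, 001-0, 0010-, 01-11, 010--, 1-011, 1-101, 10-11, 101-1, 1110-}
Coverage chart:
  m2: 0-010,00-10
  m4: 001-0,0010-
  m5: -0101,0010-
  m6: 00-10,001-0
  m8: 010-- ←essential
  m9: 010-- ←essential
  m10: -101-,0-010,010--
  m11: -101-,01-11,010--
  m15: 01-11 ←essential
  m19: 1-011,10-11
  m21: -0101,1-101,101-1
  m23: 10-11,101-1
  m26: -101- ←essential
  m27: -101-,1-011
  m28: 1110- ←essential
  m29: 1-101,1110-
Essential: -101-, 01-11, 010--, 1110-
Petrick residual → -0101, 0-010, 001-0, 10-11
Min cover (8 terms): b'cd'e + bc'd + a'c'de' + a'b'ce' + a'bde + a'bc' + ab'de + abcd'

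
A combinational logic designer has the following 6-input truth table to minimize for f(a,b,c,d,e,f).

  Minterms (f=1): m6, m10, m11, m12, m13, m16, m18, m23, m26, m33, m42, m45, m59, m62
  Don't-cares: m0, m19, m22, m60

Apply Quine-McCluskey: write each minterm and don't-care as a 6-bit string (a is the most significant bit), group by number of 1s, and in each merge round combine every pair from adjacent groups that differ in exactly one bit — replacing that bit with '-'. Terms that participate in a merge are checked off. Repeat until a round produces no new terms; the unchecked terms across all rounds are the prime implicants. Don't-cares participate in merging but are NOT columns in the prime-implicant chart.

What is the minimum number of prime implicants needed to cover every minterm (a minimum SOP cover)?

[col 0] 000000*, 000110*, 001010*, 001011*, 001100*, 001101*, 010000*, 010010*, 010011*, 010110*, 010111*, 011010*, 100001, 101010*, 101101*, 111011, 111100*, 111110*
[col 1] -01010, -01101, 0-0000, 0-0110, 0-1010, 00101-, 00110-, 01-010, 010-10*, 010-11*, 0100-0, 01001-*, 01011-*, 1111-0
[col 2] 010-1-
Prime implicants: -01010, -01101, 0-0000, 0-0110, 0-1010, 00101-, 00110-, 01-010, 010-1-, 0100-0, 100001, 111011, 1111-0
PI chart (minterm → PIs covering it):
  6 | 0-0110  (sole → essential)
  10 | -01010,0-1010,00101-
  11 | 00101-  (sole → essential)
  12 | 00110-  (sole → essential)
  13 | -01101,00110-
  16 | 0-0000,0100-0
  18 | 01-010,010-1-,0100-0
  23 | 010-1-  (sole → essential)
  26 | 0-1010,01-010
  33 | 100001  (sole → essential)
  42 | -01010  (sole → essential)
  45 | -01101  (sole → essential)
  59 | 111011  (sole → essential)
  62 | 1111-0  (sole → essential)
Essential prime implicants: -01010, -01101, 0-0110, 00101-, 00110-, 010-1-, 100001, 111011, 1111-0
Petrick residual → 0-0000, 0-1010
Minimum SOP uses 11 PIs: b'cd'ef' + b'cde'f + a'c'd'e'f' + a'c'def' + a'cd'ef' + a'b'cd'e + a'b'cde' + a'bc'e + ab'c'd'e'f + abcd'ef + abcdf'

11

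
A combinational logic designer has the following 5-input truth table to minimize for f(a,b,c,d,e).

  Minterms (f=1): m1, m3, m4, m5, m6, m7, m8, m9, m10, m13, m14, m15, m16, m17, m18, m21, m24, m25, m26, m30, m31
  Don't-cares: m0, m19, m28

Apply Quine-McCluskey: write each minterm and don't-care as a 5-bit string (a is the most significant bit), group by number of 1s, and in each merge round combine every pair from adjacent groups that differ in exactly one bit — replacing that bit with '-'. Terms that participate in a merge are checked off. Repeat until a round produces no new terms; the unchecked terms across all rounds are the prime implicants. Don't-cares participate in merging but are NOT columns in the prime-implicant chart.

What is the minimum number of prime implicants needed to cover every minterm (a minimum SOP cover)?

[col 0] 00000*, 00001*, 00011*, 00100*, 00101*, 00110*, 00111*, 01000*, 01001*, 01010*, 01101*, 01110*, 01111*, 10000*, 10001*, 10010*, 10011*, 10101*, 11000*, 11001*, 11010*, 11100*, 11110*, 11111*
[col 1] -0000*, -0001*, -0011*, -0101*, -1000*, -1001*, -1010*, -1110*, -1111*, 0-000*, 0-001*, 0-101*, 0-110*, 0-111*, 00-00*, 00-01*, 00-11*, 000-1*, 0000-*, 001-0*, 001-1*, 0010-*, 0011-*, 01-01*, 01-10*, 010-0*, 0100-*, 011-1*, 0111-*, 1-000*, 1-001*, 1-010*, 10-01*, 100-0*, 100-1*, 1000-*, 1001-*, 11-00*, 11-10*, 110-0*, 1100-*, 111-0*, 1111-*
[col 2] --000*, --001*, -0-01, -00-1, -000-*, -1-10, -10-0, -100-*, -111-, 0--01, 0-00-*, 0-1-1, 0-11-, 00--1, 00-0-, 001--, 1-0-0, 1-00-*, 100--, 11--0
[col 3] --00-
Prime implicants: --00-, -0-01, -00-1, -1-10, -10-0, -111-, 0--01, 0-1-1, 0-11-, 00--1, 00-0-, 001--, 1-0-0, 100--, 11--0
PI chart (minterm → PIs covering it):
  1 | --00-,-0-01,-00-1,0--01,00--1,00-0-
  3 | -00-1,00--1
  4 | 00-0-,001--
  5 | -0-01,0--01,0-1-1,00--1,00-0-,001--
  6 | 0-11-,001--
  7 | 0-1-1,0-11-,00--1,001--
  8 | --00-,-10-0
  9 | --00-,0--01
  10 | -1-10,-10-0
  13 | 0--01,0-1-1
  14 | -1-10,-111-,0-11-
  15 | -111-,0-1-1,0-11-
  16 | --00-,1-0-0,100--
  17 | --00-,-0-01,-00-1,100--
  18 | 1-0-0,100--
  21 | -0-01  (sole → essential)
  24 | --00-,-10-0,1-0-0,11--0
  25 | --00-  (sole → essential)
  26 | -1-10,-10-0,1-0-0,11--0
  30 | -1-10,-111-,11--0
  31 | -111-  (sole → essential)
Essential prime implicants: --00-, -0-01, -111-
Petrick residual → -00-1, -1-10, 0--01, 001--, 1-0-0
Minimum SOP uses 8 PIs: c'd' + b'd'e + b'c'e + bde' + bcd + a'd'e + a'b'c + ac'e'

8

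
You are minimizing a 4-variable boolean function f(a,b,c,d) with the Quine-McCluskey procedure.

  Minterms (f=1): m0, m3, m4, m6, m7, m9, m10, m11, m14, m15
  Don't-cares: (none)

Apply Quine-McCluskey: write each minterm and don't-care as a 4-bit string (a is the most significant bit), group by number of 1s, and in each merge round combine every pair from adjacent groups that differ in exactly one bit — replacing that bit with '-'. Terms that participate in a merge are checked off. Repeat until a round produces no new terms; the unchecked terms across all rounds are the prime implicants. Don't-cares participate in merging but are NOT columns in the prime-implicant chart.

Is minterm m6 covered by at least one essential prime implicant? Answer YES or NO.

Round 0: 0000✓ 0011✓ 0100✓ 0110✓ 0111✓ 1001✓ 1010✓ 1011✓ 1110✓ 1111✓
Round 1: -011✓ -110✓ -111✓ 0-00 0-11✓ 01-0 011-✓ 1-10✓ 1-11✓ 10-1 101-✓ 111-✓
Round 2: --11 -11- 1-1-
PIs = {--11, -11-, 0-00, 01-0, 1-1-, 10-1}
Coverage chart:
  m0: 0-00 ←essential
  m3: --11 ←essential
  m4: 0-00,01-0
  m6: -11-,01-0
  m7: --11,-11-
  m9: 10-1 ←essential
  m10: 1-1- ←essential
  m11: --11,1-1-,10-1
  m14: -11-,1-1-
  m15: --11,-11-,1-1-
Essential: --11, 0-00, 1-1-, 10-1

NO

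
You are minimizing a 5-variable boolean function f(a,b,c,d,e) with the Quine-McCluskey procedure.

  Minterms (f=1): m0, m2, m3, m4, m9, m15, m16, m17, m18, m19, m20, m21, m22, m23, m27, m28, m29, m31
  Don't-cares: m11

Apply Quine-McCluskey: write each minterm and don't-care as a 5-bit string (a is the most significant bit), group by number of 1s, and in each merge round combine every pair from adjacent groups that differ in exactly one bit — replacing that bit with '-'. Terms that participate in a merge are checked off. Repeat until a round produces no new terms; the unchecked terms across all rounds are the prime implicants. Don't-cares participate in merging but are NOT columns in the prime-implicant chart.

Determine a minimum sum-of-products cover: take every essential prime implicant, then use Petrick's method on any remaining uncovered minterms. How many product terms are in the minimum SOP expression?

size-2^0 implicants → 00000(✓)  00010(✓)  00011(✓)  00100(✓)  01001(✓)  01011(✓)  01111(✓)  10000(✓)  10001(✓)  10010(✓)  10011(✓)  10100(✓)  10101(✓)  10110(✓)  10111(✓)  11011(✓)  11100(✓)  11101(✓)  11111(✓)
size-2^1 implicants → -0000(✓)  -0010(✓)  -0011(✓)  -0100(✓)  -1011(✓)  -1111(✓)  0-011(✓)  00-00(✓)  000-0(✓)  0001-(✓)  01-11(✓)  010-1  1-011(✓)  1-100(✓)  1-101(✓)  1-111(✓)  10-00(✓)  10-01(✓)  10-10(✓)  10-11(✓)  100-0(✓)  100-1(✓)  1000-(✓)  1001-(✓)  101-0(✓)  101-1(✓)  1010-(✓)  1011-(✓)  11-11(✓)  111-1(✓)  1110-(✓)
size-2^2 implicants → --011  -0-00  -00-0  -001-  -1-11  1--11  1-1-1  1-10-  10--0(✓)  10--1(✓)  10-0-(✓)  10-1-(✓)  100--(✓)  101--(✓)
size-2^3 implicants → 10---
Unchecked terms (primes): --011, -0-00, -00-0, -001-, -1-11, 010-1, 1--11, 1-1-1, 1-10-, 10---
Minterm coverage:
  m0 ⊆ -0-00,-00-0
  m2 ⊆ -00-0,-001-
  m3 ⊆ --011,-001-
  m4 ⊆ -0-00 [E]
  m9 ⊆ 010-1 [E]
  m15 ⊆ -1-11 [E]
  m16 ⊆ -0-00,-00-0,10---
  m17 ⊆ 10--- [E]
  m18 ⊆ -00-0,-001-,10---
  m19 ⊆ --011,-001-,1--11,10---
  m20 ⊆ -0-00,1-10-,10---
  m21 ⊆ 1-1-1,1-10-,10---
  m22 ⊆ 10--- [E]
  m23 ⊆ 1--11,1-1-1,10---
  m27 ⊆ --011,-1-11,1--11
  m28 ⊆ 1-10- [E]
  m29 ⊆ 1-1-1,1-10-
  m31 ⊆ -1-11,1--11,1-1-1
E = {-0-00, -1-11, 010-1, 1-10-, 10---}
Petrick residual → -001-
Cover = b'd'e' + b'c'd + bde + a'bc'e + acd' + ab'  |cover|=6

6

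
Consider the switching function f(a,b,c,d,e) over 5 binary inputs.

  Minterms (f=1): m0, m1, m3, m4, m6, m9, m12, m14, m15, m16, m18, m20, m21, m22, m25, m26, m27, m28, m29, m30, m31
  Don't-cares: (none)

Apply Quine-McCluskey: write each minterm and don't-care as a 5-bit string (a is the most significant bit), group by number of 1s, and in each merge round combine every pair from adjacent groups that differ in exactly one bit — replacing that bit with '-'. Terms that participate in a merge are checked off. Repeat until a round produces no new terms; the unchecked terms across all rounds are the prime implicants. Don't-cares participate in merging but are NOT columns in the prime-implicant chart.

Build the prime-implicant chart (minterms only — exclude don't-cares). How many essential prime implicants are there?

size-2^0 implicants → 00000(✓)  00001(✓)  00011(✓)  00100(✓)  00110(✓)  01001(✓)  01100(✓)  01110(✓)  01111(✓)  10000(✓)  10010(✓)  10100(✓)  10101(✓)  10110(✓)  11001(✓)  11010(✓)  11011(✓)  11100(✓)  11101(✓)  11110(✓)  11111(✓)
size-2^1 implicants → -0000(✓)  -0100(✓)  -0110(✓)  -1001  -1100(✓)  -1110(✓)  -1111(✓)  0-001  0-100(✓)  0-110(✓)  00-00(✓)  000-1  0000-  001-0(✓)  011-0(✓)  0111-(✓)  1-010(✓)  1-100(✓)  1-101(✓)  1-110(✓)  10-00(✓)  10-10(✓)  100-0(✓)  101-0(✓)  1010-(✓)  11-01(✓)  11-10(✓)  11-11(✓)  110-1(✓)  1101-(✓)  111-0(✓)  111-1(✓)  1110-(✓)  1111-(✓)
size-2^2 implicants → --100(✓)  --110(✓)  -0-00  -01-0(✓)  -11-0(✓)  -111-  0-1-0(✓)  1--10  1-1-0(✓)  1-10-  10--0  11--1  11-1-  111--
size-2^3 implicants → --1-0
Unchecked terms (primes): --1-0, -0-00, -1001, -111-, 0-001, 000-1, 0000-, 1--10, 1-10-, 10--0, 11--1, 11-1-, 111--
Minterm coverage:
  m0 ⊆ -0-00,0000-
  m1 ⊆ 0-001,000-1,0000-
  m3 ⊆ 000-1 [E]
  m4 ⊆ --1-0,-0-00
  m6 ⊆ --1-0 [E]
  m9 ⊆ -1001,0-001
  m12 ⊆ --1-0 [E]
  m14 ⊆ --1-0,-111-
  m15 ⊆ -111- [E]
  m16 ⊆ -0-00,10--0
  m18 ⊆ 1--10,10--0
  m20 ⊆ --1-0,-0-00,1-10-,10--0
  m21 ⊆ 1-10- [E]
  m22 ⊆ --1-0,1--10,10--0
  m25 ⊆ -1001,11--1
  m26 ⊆ 1--10,11-1-
  m27 ⊆ 11--1,11-1-
  m28 ⊆ --1-0,1-10-,111--
  m29 ⊆ 1-10-,11--1,111--
  m30 ⊆ --1-0,-111-,1--10,11-1-,111--
  m31 ⊆ -111-,11--1,11-1-,111--
E = {--1-0, -111-, 000-1, 1-10-}

4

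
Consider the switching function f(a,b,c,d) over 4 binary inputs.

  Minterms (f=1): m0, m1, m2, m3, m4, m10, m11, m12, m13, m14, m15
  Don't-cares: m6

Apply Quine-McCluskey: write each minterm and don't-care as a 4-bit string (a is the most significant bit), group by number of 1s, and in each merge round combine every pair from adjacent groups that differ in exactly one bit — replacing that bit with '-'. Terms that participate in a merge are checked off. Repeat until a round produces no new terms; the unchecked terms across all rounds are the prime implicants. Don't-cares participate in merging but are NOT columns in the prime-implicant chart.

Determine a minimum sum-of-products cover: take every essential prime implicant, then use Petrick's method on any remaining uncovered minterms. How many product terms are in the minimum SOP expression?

size-2^0 implicants → 0000(✓)  0001(✓)  0010(✓)  0011(✓)  0100(✓)  0110(✓)  1010(✓)  1011(✓)  1100(✓)  1101(✓)  1110(✓)  1111(✓)
size-2^1 implicants → -010(✓)  -011(✓)  -100(✓)  -110(✓)  0-00(✓)  0-10(✓)  00-0(✓)  00-1(✓)  000-(✓)  001-(✓)  01-0(✓)  1-10(✓)  1-11(✓)  101-(✓)  11-0(✓)  11-1(✓)  110-(✓)  111-(✓)
size-2^2 implicants → --10  -01-  -1-0  0--0  00--  1-1-  11--
Unchecked terms (primes): --10, -01-, -1-0, 0--0, 00--, 1-1-, 11--
Minterm coverage:
  m0 ⊆ 0--0,00--
  m1 ⊆ 00-- [E]
  m2 ⊆ --10,-01-,0--0,00--
  m3 ⊆ -01-,00--
  m4 ⊆ -1-0,0--0
  m10 ⊆ --10,-01-,1-1-
  m11 ⊆ -01-,1-1-
  m12 ⊆ -1-0,11--
  m13 ⊆ 11-- [E]
  m14 ⊆ --10,-1-0,1-1-,11--
  m15 ⊆ 1-1-,11--
E = {00--, 11--}
Petrick residual → -01-, -1-0
Cover = b'c + bd' + a'b' + ab  |cover|=4

4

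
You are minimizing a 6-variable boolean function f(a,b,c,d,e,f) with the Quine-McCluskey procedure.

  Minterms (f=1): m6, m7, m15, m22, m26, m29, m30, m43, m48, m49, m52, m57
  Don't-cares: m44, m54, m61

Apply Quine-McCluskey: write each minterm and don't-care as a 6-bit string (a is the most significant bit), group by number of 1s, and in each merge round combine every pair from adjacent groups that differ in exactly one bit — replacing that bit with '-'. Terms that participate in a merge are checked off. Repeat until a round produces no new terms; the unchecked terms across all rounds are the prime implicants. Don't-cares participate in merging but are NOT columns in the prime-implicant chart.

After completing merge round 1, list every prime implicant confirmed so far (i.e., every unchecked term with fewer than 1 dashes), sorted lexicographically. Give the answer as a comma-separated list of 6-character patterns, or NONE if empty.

101011, 101100

[col 0] 000110*, 000111*, 001111*, 010110*, 011010*, 011101*, 011110*, 101011, 101100, 110000*, 110001*, 110100*, 110110*, 111001*, 111101*
[col 1] -10110, -11101, 0-0110, 00-111, 00011-, 01-110, 011-10, 11-001, 110-00, 11000-, 1101-0, 111-01
Prime implicants: -10110, -11101, 0-0110, 00-111, 00011-, 01-110, 011-10, 101011, 101100, 11-001, 110-00, 11000-, 1101-0, 111-01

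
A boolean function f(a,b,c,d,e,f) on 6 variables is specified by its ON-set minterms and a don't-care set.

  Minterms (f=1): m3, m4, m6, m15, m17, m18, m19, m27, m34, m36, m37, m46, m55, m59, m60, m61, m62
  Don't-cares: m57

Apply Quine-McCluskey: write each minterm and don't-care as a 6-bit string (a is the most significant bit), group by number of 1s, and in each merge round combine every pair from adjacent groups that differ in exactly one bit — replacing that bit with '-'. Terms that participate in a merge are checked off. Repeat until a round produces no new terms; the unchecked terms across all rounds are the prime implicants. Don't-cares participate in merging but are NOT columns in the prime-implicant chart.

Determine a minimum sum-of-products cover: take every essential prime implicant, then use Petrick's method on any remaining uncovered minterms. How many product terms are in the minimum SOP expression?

11

[col 0] 000011*, 000100*, 000110*, 001111, 010001*, 010010*, 010011*, 011011*, 100010, 100100*, 100101*, 101110*, 110111, 111001*, 111011*, 111100*, 111101*, 111110*
[col 1] -00100, -11011, 0-0011, 0001-0, 01-011, 0100-1, 01001-, 1-1110, 10010-, 111-01, 1110-1, 1111-0, 11110-
Prime implicants: -00100, -11011, 0-0011, 0001-0, 001111, 01-011, 0100-1, 01001-, 1-1110, 100010, 10010-, 110111, 111-01, 1110-1, 1111-0, 11110-
PI chart (minterm → PIs covering it):
  3 | 0-0011  (sole → essential)
  4 | -00100,0001-0
  6 | 0001-0  (sole → essential)
  15 | 001111  (sole → essential)
  17 | 0100-1  (sole → essential)
  18 | 01001-  (sole → essential)
  19 | 0-0011,01-011,0100-1,01001-
  27 | -11011,01-011
  34 | 100010  (sole → essential)
  36 | -00100,10010-
  37 | 10010-  (sole → essential)
  46 | 1-1110  (sole → essential)
  55 | 110111  (sole → essential)
  59 | -11011,1110-1
  60 | 1111-0,11110-
  61 | 111-01,11110-
  62 | 1-1110,1111-0
Essential prime implicants: 0-0011, 0001-0, 001111, 0100-1, 01001-, 1-1110, 100010, 10010-, 110111
Petrick residual → -11011, 11110-
Minimum SOP uses 11 PIs: bcd'ef + a'c'd'ef + a'b'c'df' + a'b'cdef + a'bc'd'f + a'bc'd'e + acdef' + ab'c'd'ef' + ab'c'de' + abc'def + abcde'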